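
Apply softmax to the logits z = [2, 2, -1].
p = [0.4879, 0.4879, 0.0243]

exp(z) = [7.389, 7.389, 0.3679]
Sum = 15.15
p = [0.4879, 0.4879, 0.0243]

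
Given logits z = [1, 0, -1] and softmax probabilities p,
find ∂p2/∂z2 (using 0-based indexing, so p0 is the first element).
∂p2/∂z2 = 0.08193

p = softmax(z) = [0.6652, 0.2447, 0.09003]
p2 = 0.09003

∂p2/∂z2 = p2(1 - p2) = 0.09003 × (1 - 0.09003) = 0.08193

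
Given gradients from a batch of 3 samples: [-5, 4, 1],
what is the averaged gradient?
Average gradient = 0

Average = (1/3)(-5 + 4 + 1) = 0/3 = 0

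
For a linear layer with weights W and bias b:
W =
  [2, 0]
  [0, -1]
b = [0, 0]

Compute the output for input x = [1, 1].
y = [2, -1]

Wx = [2×1 + 0×1, 0×1 + -1×1]
   = [2, -1]
y = Wx + b = [2 + 0, -1 + 0] = [2, -1]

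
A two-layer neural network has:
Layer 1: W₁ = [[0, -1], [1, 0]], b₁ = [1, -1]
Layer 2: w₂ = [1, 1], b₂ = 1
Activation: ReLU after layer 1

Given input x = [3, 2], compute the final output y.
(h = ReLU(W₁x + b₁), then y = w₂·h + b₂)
y = 3

Layer 1 pre-activation: z₁ = [-1, 2]
After ReLU: h = [0, 2]
Layer 2 output: y = 1×0 + 1×2 + 1 = 3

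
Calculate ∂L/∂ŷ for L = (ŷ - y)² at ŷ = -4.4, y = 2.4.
∂L/∂ŷ = -13.6

∂L/∂ŷ = 2(ŷ - y) = 2(-4.4 - 2.4) = 2(-6.8) = -13.6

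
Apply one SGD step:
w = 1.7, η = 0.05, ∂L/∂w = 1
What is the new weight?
w_new = 1.65

w_new = w - η·∂L/∂w = 1.7 - 0.05×(1) = 1.7 - (0.05) = 1.65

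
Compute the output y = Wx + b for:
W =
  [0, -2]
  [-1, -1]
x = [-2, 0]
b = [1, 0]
y = [1, 2]

Wx = [0×-2 + -2×0, -1×-2 + -1×0]
   = [0, 2]
y = Wx + b = [0 + 1, 2 + 0] = [1, 2]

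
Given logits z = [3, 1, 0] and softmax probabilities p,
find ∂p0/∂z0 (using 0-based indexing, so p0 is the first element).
∂p0/∂z0 = 0.1318

p = softmax(z) = [0.8438, 0.1142, 0.04201]
p0 = 0.8438

∂p0/∂z0 = p0(1 - p0) = 0.8438 × (1 - 0.8438) = 0.1318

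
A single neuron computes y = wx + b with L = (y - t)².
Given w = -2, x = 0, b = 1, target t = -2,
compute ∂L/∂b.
∂L/∂b = 6

y = wx + b = (-2)(0) + 1 = 1
∂L/∂y = 2(y - t) = 2(1 - -2) = 6
∂y/∂b = 1
∂L/∂b = ∂L/∂y · ∂y/∂b = 6 × 1 = 6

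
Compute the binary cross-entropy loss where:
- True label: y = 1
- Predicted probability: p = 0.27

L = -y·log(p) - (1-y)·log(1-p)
L = 1.309

L = -1·log(0.27) - 0·log(0.73) = -log(0.27) = 1.309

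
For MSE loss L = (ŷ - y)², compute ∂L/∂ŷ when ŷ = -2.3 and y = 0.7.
∂L/∂ŷ = -6.0

∂L/∂ŷ = 2(ŷ - y) = 2(-2.3 - 0.7) = 2(-3.0) = -6.0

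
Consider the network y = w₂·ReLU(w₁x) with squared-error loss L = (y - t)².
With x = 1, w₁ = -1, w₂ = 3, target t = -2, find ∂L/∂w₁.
∂L/∂w₁ = 0

Forward pass:
z = w₁x = -1×1 = -1
h = ReLU(-1) = 0
y = w₂h = 3×0 = 0

Backward pass:
∂L/∂y = 2(y - t) = 2(0 - -2) = 4
∂y/∂h = w₂ = 3
∂h/∂z = 0 (ReLU derivative)
∂z/∂w₁ = x = 1

∂L/∂w₁ = 4 × 3 × 0 × 1 = 0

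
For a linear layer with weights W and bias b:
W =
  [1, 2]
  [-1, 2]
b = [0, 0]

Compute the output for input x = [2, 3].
y = [8, 4]

Wx = [1×2 + 2×3, -1×2 + 2×3]
   = [8, 4]
y = Wx + b = [8 + 0, 4 + 0] = [8, 4]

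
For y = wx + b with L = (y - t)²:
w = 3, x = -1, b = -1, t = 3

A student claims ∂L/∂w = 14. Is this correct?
Correct

y = (3)(-1) + -1 = -4
∂L/∂y = 2(y - t) = 2(-4 - 3) = -14
∂y/∂w = x = -1
∂L/∂w = -14 × -1 = 14

Claimed value: 14
Correct: The correct gradient is 14.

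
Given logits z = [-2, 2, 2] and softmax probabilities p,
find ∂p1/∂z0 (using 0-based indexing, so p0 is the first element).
∂p1/∂z0 = -0.004496

p = softmax(z) = [0.009075, 0.4955, 0.4955]
p1 = 0.4955, p0 = 0.009075

∂p1/∂z0 = -p1 × p0 = -0.4955 × 0.009075 = -0.004496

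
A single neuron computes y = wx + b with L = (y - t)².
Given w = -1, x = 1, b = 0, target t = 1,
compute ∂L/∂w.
∂L/∂w = -4

y = wx + b = (-1)(1) + 0 = -1
∂L/∂y = 2(y - t) = 2(-1 - 1) = -4
∂y/∂w = x = 1
∂L/∂w = ∂L/∂y · ∂y/∂w = -4 × 1 = -4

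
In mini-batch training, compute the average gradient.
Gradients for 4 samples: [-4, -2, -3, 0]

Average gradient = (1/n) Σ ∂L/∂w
Average gradient = -2.25

Average = (1/4)(-4 + -2 + -3 + 0) = -9/4 = -2.25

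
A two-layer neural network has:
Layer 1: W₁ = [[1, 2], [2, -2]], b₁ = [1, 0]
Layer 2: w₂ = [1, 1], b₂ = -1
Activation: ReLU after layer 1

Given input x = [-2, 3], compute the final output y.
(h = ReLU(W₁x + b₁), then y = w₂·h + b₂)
y = 4

Layer 1 pre-activation: z₁ = [5, -10]
After ReLU: h = [5, 0]
Layer 2 output: y = 1×5 + 1×0 + -1 = 4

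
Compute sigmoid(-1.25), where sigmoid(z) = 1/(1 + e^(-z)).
0.2227

sigmoid(-1.25) = 1/(1 + e^(1.25)) = 1/(1 + 3.49) = 0.2227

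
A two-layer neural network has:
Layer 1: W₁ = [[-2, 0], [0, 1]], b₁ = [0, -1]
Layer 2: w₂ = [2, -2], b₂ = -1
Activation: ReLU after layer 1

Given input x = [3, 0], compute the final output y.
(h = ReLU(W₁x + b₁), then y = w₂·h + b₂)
y = -1

Layer 1 pre-activation: z₁ = [-6, -1]
After ReLU: h = [0, 0]
Layer 2 output: y = 2×0 + -2×0 + -1 = -1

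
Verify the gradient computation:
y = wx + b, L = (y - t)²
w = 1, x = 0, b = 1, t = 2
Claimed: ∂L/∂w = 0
Correct

y = (1)(0) + 1 = 1
∂L/∂y = 2(y - t) = 2(1 - 2) = -2
∂y/∂w = x = 0
∂L/∂w = -2 × 0 = 0

Claimed value: 0
Correct: The correct gradient is 0.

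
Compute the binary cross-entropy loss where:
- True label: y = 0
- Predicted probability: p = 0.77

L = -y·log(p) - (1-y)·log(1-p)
L = 1.47

L = -0·log(0.77) - 1·log(0.23) = -log(0.23) = 1.47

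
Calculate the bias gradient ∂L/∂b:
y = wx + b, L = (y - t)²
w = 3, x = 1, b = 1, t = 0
∂L/∂b = 8

y = wx + b = (3)(1) + 1 = 4
∂L/∂y = 2(y - t) = 2(4 - 0) = 8
∂y/∂b = 1
∂L/∂b = ∂L/∂y · ∂y/∂b = 8 × 1 = 8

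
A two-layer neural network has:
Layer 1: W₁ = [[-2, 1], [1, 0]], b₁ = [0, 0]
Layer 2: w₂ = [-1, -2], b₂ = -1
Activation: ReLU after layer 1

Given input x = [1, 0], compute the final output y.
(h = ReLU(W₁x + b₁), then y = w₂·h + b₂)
y = -3

Layer 1 pre-activation: z₁ = [-2, 1]
After ReLU: h = [0, 1]
Layer 2 output: y = -1×0 + -2×1 + -1 = -3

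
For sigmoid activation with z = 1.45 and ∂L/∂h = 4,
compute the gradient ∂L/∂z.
∂L/∂z = 0.6156

σ(1.45) = 0.81
σ'(1.45) = σ(1.45)(1 - σ(1.45)) = 0.81 × 0.19 = 0.1539
∂L/∂z = ∂L/∂h · σ'(z) = 4 × 0.1539 = 0.6156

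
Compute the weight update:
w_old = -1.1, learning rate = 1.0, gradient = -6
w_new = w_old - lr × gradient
w_new = 4.9

w_new = w - η·∂L/∂w = -1.1 - 1.0×(-6) = -1.1 - (-6) = 4.9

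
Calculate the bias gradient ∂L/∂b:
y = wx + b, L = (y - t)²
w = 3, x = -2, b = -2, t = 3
∂L/∂b = -22

y = wx + b = (3)(-2) + -2 = -8
∂L/∂y = 2(y - t) = 2(-8 - 3) = -22
∂y/∂b = 1
∂L/∂b = ∂L/∂y · ∂y/∂b = -22 × 1 = -22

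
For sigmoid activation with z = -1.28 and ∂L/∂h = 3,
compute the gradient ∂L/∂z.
∂L/∂z = 0.5107

σ(-1.28) = 0.2176
σ'(-1.28) = σ(-1.28)(1 - σ(-1.28)) = 0.2176 × 0.7824 = 0.1702
∂L/∂z = ∂L/∂h · σ'(z) = 3 × 0.1702 = 0.5107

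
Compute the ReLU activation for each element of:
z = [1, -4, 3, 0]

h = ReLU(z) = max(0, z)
h = [1, 0, 3, 0]

ReLU applied element-wise: max(0,1)=1, max(0,-4)=0, max(0,3)=3, max(0,0)=0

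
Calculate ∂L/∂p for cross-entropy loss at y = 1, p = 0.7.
∂L/∂p = -1.429

∂L/∂p = -y/p + (1-y)/(1-p) = -1/0.7 + 0 = -1.429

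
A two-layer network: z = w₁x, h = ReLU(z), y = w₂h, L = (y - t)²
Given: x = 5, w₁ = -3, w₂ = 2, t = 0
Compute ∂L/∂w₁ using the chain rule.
∂L/∂w₁ = 0

Forward pass:
z = w₁x = -3×5 = -15
h = ReLU(-15) = 0
y = w₂h = 2×0 = 0

Backward pass:
∂L/∂y = 2(y - t) = 2(0 - 0) = 0
∂y/∂h = w₂ = 2
∂h/∂z = 0 (ReLU derivative)
∂z/∂w₁ = x = 5

∂L/∂w₁ = 0 × 2 × 0 × 5 = 0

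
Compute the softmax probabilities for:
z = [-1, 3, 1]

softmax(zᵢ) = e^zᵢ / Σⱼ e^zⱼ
p = [0.0159, 0.8668, 0.1173]

exp(z) = [0.3679, 20.09, 2.718]
Sum = 23.17
p = [0.0159, 0.8668, 0.1173]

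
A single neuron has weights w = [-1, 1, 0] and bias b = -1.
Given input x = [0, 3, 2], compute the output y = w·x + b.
y = 2

y = (-1)(0) + (1)(3) + (0)(2) + -1 = 2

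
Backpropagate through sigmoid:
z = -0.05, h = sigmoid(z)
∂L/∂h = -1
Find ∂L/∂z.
∂L/∂z = -0.2498

σ(-0.05) = 0.4875
σ'(-0.05) = σ(-0.05)(1 - σ(-0.05)) = 0.4875 × 0.5125 = 0.2498
∂L/∂z = ∂L/∂h · σ'(z) = -1 × 0.2498 = -0.2498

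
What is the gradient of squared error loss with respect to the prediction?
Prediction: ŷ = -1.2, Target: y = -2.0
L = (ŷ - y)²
∂L/∂ŷ = 1.6

∂L/∂ŷ = 2(ŷ - y) = 2(-1.2 - -2.0) = 2(0.8) = 1.6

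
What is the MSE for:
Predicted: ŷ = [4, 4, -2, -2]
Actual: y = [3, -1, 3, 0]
MSE = 13.75

MSE = (1/4)((4-3)² + (4--1)² + (-2-3)² + (-2-0)²) = (1/4)(1 + 25 + 25 + 4) = 13.75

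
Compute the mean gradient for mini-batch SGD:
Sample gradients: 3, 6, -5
Average gradient = 1.333

Average = (1/3)(3 + 6 + -5) = 4/3 = 1.333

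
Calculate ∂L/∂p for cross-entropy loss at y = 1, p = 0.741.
∂L/∂p = -1.35

∂L/∂p = -y/p + (1-y)/(1-p) = -1/0.741 + 0 = -1.35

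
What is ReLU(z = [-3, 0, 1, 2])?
h = [0, 0, 1, 2]

ReLU applied element-wise: max(0,-3)=0, max(0,0)=0, max(0,1)=1, max(0,2)=2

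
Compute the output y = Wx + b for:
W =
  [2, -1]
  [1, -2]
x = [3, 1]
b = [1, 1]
y = [6, 2]

Wx = [2×3 + -1×1, 1×3 + -2×1]
   = [5, 1]
y = Wx + b = [5 + 1, 1 + 1] = [6, 2]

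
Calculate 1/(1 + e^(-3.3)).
0.9644

sigmoid(3.3) = 1/(1 + e^(-3.3)) = 1/(1 + 0.03688) = 0.9644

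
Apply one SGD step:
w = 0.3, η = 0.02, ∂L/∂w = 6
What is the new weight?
w_new = 0.18

w_new = w - η·∂L/∂w = 0.3 - 0.02×(6) = 0.3 - (0.12) = 0.18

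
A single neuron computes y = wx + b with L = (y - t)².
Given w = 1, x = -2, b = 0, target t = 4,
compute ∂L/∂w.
∂L/∂w = 24

y = wx + b = (1)(-2) + 0 = -2
∂L/∂y = 2(y - t) = 2(-2 - 4) = -12
∂y/∂w = x = -2
∂L/∂w = ∂L/∂y · ∂y/∂w = -12 × -2 = 24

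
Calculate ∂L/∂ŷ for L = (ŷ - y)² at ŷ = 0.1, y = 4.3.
∂L/∂ŷ = -8.4

∂L/∂ŷ = 2(ŷ - y) = 2(0.1 - 4.3) = 2(-4.2) = -8.4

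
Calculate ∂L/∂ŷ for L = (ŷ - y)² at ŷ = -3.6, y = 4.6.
∂L/∂ŷ = -16.4

∂L/∂ŷ = 2(ŷ - y) = 2(-3.6 - 4.6) = 2(-8.2) = -16.4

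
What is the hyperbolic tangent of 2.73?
0.9915

tanh(2.73) = (e^(2.73) - e^(-2.73))/(e^(2.73) + e^(-2.73)) = 0.9915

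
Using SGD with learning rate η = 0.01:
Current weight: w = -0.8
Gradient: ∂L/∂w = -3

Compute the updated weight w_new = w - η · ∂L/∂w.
w_new = -0.77

w_new = w - η·∂L/∂w = -0.8 - 0.01×(-3) = -0.8 - (-0.03) = -0.77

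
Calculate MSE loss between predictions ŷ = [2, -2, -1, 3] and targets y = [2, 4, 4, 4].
MSE = 15.5

MSE = (1/4)((2-2)² + (-2-4)² + (-1-4)² + (3-4)²) = (1/4)(0 + 36 + 25 + 1) = 15.5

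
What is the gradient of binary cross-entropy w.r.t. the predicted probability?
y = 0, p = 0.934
∂L/∂p = 15.15

∂L/∂p = -y/p + (1-y)/(1-p) = 0 + 1/0.066 = 15.15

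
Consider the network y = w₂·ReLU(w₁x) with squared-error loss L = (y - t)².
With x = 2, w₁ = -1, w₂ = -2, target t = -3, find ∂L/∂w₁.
∂L/∂w₁ = 0

Forward pass:
z = w₁x = -1×2 = -2
h = ReLU(-2) = 0
y = w₂h = -2×0 = 0

Backward pass:
∂L/∂y = 2(y - t) = 2(0 - -3) = 6
∂y/∂h = w₂ = -2
∂h/∂z = 0 (ReLU derivative)
∂z/∂w₁ = x = 2

∂L/∂w₁ = 6 × -2 × 0 × 2 = 0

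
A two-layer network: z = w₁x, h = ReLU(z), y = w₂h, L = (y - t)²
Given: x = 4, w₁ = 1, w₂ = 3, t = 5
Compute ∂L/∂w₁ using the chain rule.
∂L/∂w₁ = 168

Forward pass:
z = w₁x = 1×4 = 4
h = ReLU(4) = 4
y = w₂h = 3×4 = 12

Backward pass:
∂L/∂y = 2(y - t) = 2(12 - 5) = 14
∂y/∂h = w₂ = 3
∂h/∂z = 1 (ReLU derivative)
∂z/∂w₁ = x = 4

∂L/∂w₁ = 14 × 3 × 1 × 4 = 168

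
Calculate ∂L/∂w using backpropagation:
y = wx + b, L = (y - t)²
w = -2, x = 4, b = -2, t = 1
∂L/∂w = -88

y = wx + b = (-2)(4) + -2 = -10
∂L/∂y = 2(y - t) = 2(-10 - 1) = -22
∂y/∂w = x = 4
∂L/∂w = ∂L/∂y · ∂y/∂w = -22 × 4 = -88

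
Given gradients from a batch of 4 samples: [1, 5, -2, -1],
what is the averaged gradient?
Average gradient = 0.75

Average = (1/4)(1 + 5 + -2 + -1) = 3/4 = 0.75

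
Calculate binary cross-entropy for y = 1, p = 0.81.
L = 0.2107

L = -1·log(0.81) - 0·log(0.19) = -log(0.81) = 0.2107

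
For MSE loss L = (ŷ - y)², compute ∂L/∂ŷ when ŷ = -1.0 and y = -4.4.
∂L/∂ŷ = 6.8

∂L/∂ŷ = 2(ŷ - y) = 2(-1.0 - -4.4) = 2(3.4) = 6.8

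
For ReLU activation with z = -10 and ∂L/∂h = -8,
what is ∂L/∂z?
∂L/∂z = 0

h = ReLU(-10) = 0
Since z < 0: ∂h/∂z = 0
∂L/∂z = ∂L/∂h · ∂h/∂z = -8 × 0 = 0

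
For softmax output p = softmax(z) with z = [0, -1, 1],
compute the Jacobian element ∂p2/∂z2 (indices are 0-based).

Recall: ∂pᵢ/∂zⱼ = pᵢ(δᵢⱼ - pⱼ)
∂p2/∂z2 = 0.2227

p = softmax(z) = [0.2447, 0.09003, 0.6652]
p2 = 0.6652

∂p2/∂z2 = p2(1 - p2) = 0.6652 × (1 - 0.6652) = 0.2227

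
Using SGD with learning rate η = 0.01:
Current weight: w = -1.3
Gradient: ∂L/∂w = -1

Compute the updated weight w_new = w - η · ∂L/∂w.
w_new = -1.29

w_new = w - η·∂L/∂w = -1.3 - 0.01×(-1) = -1.3 - (-0.01) = -1.29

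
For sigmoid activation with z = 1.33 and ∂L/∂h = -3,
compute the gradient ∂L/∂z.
∂L/∂z = -0.4962

σ(1.33) = 0.7908
σ'(1.33) = σ(1.33)(1 - σ(1.33)) = 0.7908 × 0.2092 = 0.1654
∂L/∂z = ∂L/∂h · σ'(z) = -3 × 0.1654 = -0.4962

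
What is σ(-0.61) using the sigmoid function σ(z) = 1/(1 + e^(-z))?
0.3521

sigmoid(-0.61) = 1/(1 + e^(0.61)) = 1/(1 + 1.84) = 0.3521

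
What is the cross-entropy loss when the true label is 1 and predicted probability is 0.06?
L = 2.813

L = -1·log(0.06) - 0·log(0.94) = -log(0.06) = 2.813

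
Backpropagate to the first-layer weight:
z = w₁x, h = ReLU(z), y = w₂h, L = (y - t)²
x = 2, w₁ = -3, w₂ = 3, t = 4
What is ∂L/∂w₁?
∂L/∂w₁ = 0

Forward pass:
z = w₁x = -3×2 = -6
h = ReLU(-6) = 0
y = w₂h = 3×0 = 0

Backward pass:
∂L/∂y = 2(y - t) = 2(0 - 4) = -8
∂y/∂h = w₂ = 3
∂h/∂z = 0 (ReLU derivative)
∂z/∂w₁ = x = 2

∂L/∂w₁ = -8 × 3 × 0 × 2 = 0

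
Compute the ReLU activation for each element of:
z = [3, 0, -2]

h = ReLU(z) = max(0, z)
h = [3, 0, 0]

ReLU applied element-wise: max(0,3)=3, max(0,0)=0, max(0,-2)=0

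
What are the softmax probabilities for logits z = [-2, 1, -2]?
p = [0.0453, 0.9094, 0.0453]

exp(z) = [0.1353, 2.718, 0.1353]
Sum = 2.989
p = [0.0453, 0.9094, 0.0453]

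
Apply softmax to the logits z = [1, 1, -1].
p = [0.4683, 0.4683, 0.0634]

exp(z) = [2.718, 2.718, 0.3679]
Sum = 5.804
p = [0.4683, 0.4683, 0.0634]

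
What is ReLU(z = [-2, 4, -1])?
h = [0, 4, 0]

ReLU applied element-wise: max(0,-2)=0, max(0,4)=4, max(0,-1)=0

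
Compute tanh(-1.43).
-0.8917

tanh(-1.43) = (e^(-1.43) - e^(1.43))/(e^(-1.43) + e^(1.43)) = -0.8917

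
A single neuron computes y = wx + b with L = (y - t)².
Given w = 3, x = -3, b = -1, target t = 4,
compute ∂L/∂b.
∂L/∂b = -28

y = wx + b = (3)(-3) + -1 = -10
∂L/∂y = 2(y - t) = 2(-10 - 4) = -28
∂y/∂b = 1
∂L/∂b = ∂L/∂y · ∂y/∂b = -28 × 1 = -28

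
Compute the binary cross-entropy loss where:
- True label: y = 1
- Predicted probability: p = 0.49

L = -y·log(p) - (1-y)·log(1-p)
L = 0.7133

L = -1·log(0.49) - 0·log(0.51) = -log(0.49) = 0.7133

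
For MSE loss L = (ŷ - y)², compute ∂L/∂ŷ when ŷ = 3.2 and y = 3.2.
∂L/∂ŷ = 0.0

∂L/∂ŷ = 2(ŷ - y) = 2(3.2 - 3.2) = 2(0.0) = 0.0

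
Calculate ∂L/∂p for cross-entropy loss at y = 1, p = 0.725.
∂L/∂p = -1.379

∂L/∂p = -y/p + (1-y)/(1-p) = -1/0.725 + 0 = -1.379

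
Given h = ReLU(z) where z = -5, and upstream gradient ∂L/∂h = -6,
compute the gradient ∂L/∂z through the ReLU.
∂L/∂z = 0

h = ReLU(-5) = 0
Since z < 0: ∂h/∂z = 0
∂L/∂z = ∂L/∂h · ∂h/∂z = -6 × 0 = 0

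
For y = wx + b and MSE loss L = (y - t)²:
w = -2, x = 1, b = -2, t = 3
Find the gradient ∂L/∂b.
∂L/∂b = -14

y = wx + b = (-2)(1) + -2 = -4
∂L/∂y = 2(y - t) = 2(-4 - 3) = -14
∂y/∂b = 1
∂L/∂b = ∂L/∂y · ∂y/∂b = -14 × 1 = -14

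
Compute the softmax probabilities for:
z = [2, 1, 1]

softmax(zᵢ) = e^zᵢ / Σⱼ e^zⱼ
p = [0.5761, 0.2119, 0.2119]

exp(z) = [7.389, 2.718, 2.718]
Sum = 12.83
p = [0.5761, 0.2119, 0.2119]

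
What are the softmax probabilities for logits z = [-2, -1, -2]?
p = [0.2119, 0.5761, 0.2119]

exp(z) = [0.1353, 0.3679, 0.1353]
Sum = 0.6386
p = [0.2119, 0.5761, 0.2119]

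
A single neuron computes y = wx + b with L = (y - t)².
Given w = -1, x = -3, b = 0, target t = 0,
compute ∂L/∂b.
∂L/∂b = 6

y = wx + b = (-1)(-3) + 0 = 3
∂L/∂y = 2(y - t) = 2(3 - 0) = 6
∂y/∂b = 1
∂L/∂b = ∂L/∂y · ∂y/∂b = 6 × 1 = 6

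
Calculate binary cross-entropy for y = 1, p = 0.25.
L = 1.386

L = -1·log(0.25) - 0·log(0.75) = -log(0.25) = 1.386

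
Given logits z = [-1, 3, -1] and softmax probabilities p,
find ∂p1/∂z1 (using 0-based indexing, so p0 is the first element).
∂p1/∂z1 = 0.03409

p = softmax(z) = [0.01767, 0.9647, 0.01767]
p1 = 0.9647

∂p1/∂z1 = p1(1 - p1) = 0.9647 × (1 - 0.9647) = 0.03409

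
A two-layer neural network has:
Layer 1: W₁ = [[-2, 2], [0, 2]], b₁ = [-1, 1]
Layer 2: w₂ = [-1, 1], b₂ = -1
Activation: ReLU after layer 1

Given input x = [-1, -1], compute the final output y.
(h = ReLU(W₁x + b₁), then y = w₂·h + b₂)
y = -1

Layer 1 pre-activation: z₁ = [-1, -1]
After ReLU: h = [0, 0]
Layer 2 output: y = -1×0 + 1×0 + -1 = -1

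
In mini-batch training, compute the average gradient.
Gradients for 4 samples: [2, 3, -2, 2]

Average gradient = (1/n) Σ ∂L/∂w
Average gradient = 1.25

Average = (1/4)(2 + 3 + -2 + 2) = 5/4 = 1.25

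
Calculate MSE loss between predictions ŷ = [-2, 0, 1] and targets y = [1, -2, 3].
MSE = 5.667

MSE = (1/3)((-2-1)² + (0--2)² + (1-3)²) = (1/3)(9 + 4 + 4) = 5.667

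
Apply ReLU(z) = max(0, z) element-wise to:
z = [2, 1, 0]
h = [2, 1, 0]

ReLU applied element-wise: max(0,2)=2, max(0,1)=1, max(0,0)=0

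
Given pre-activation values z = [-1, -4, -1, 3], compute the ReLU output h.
h = [0, 0, 0, 3]

ReLU applied element-wise: max(0,-1)=0, max(0,-4)=0, max(0,-1)=0, max(0,3)=3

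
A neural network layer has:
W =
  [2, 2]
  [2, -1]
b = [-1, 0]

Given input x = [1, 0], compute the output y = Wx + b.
y = [1, 2]

Wx = [2×1 + 2×0, 2×1 + -1×0]
   = [2, 2]
y = Wx + b = [2 + -1, 2 + 0] = [1, 2]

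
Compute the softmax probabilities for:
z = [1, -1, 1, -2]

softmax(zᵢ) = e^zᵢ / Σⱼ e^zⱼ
p = [0.4576, 0.0619, 0.4576, 0.0228]

exp(z) = [2.718, 0.3679, 2.718, 0.1353]
Sum = 5.94
p = [0.4576, 0.0619, 0.4576, 0.0228]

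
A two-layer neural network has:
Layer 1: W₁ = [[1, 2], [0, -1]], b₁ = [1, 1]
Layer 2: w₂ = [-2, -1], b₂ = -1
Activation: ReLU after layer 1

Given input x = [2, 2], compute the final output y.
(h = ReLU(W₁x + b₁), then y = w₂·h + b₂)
y = -15

Layer 1 pre-activation: z₁ = [7, -1]
After ReLU: h = [7, 0]
Layer 2 output: y = -2×7 + -1×0 + -1 = -15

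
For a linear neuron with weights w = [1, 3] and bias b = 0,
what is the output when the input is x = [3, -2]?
y = -3

y = (1)(3) + (3)(-2) + 0 = -3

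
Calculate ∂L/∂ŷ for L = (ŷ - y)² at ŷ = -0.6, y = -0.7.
∂L/∂ŷ = 0.2

∂L/∂ŷ = 2(ŷ - y) = 2(-0.6 - -0.7) = 2(0.1) = 0.2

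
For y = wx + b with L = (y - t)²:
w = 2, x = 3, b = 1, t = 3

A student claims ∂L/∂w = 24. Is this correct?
Correct

y = (2)(3) + 1 = 7
∂L/∂y = 2(y - t) = 2(7 - 3) = 8
∂y/∂w = x = 3
∂L/∂w = 8 × 3 = 24

Claimed value: 24
Correct: The correct gradient is 24.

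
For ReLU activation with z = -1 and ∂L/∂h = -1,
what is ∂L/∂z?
∂L/∂z = 0

h = ReLU(-1) = 0
Since z < 0: ∂h/∂z = 0
∂L/∂z = ∂L/∂h · ∂h/∂z = -1 × 0 = 0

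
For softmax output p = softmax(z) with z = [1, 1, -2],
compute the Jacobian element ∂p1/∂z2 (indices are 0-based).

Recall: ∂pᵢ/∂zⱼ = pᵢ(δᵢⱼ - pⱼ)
∂p1/∂z2 = -0.01185

p = softmax(z) = [0.4879, 0.4879, 0.02429]
p1 = 0.4879, p2 = 0.02429

∂p1/∂z2 = -p1 × p2 = -0.4879 × 0.02429 = -0.01185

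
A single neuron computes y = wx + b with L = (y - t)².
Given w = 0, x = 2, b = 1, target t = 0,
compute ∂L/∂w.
∂L/∂w = 4

y = wx + b = (0)(2) + 1 = 1
∂L/∂y = 2(y - t) = 2(1 - 0) = 2
∂y/∂w = x = 2
∂L/∂w = ∂L/∂y · ∂y/∂w = 2 × 2 = 4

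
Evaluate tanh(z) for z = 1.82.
0.9488

tanh(1.82) = (e^(1.82) - e^(-1.82))/(e^(1.82) + e^(-1.82)) = 0.9488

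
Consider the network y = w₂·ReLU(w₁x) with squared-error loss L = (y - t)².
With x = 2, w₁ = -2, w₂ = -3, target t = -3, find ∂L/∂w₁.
∂L/∂w₁ = 0

Forward pass:
z = w₁x = -2×2 = -4
h = ReLU(-4) = 0
y = w₂h = -3×0 = 0

Backward pass:
∂L/∂y = 2(y - t) = 2(0 - -3) = 6
∂y/∂h = w₂ = -3
∂h/∂z = 0 (ReLU derivative)
∂z/∂w₁ = x = 2

∂L/∂w₁ = 6 × -3 × 0 × 2 = 0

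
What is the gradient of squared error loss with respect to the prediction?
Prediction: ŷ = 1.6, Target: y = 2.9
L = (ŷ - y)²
∂L/∂ŷ = -2.6

∂L/∂ŷ = 2(ŷ - y) = 2(1.6 - 2.9) = 2(-1.3) = -2.6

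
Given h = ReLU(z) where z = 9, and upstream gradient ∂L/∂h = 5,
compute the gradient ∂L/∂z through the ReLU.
∂L/∂z = 5

h = ReLU(9) = 9
Since z > 0: ∂h/∂z = 1
∂L/∂z = ∂L/∂h · ∂h/∂z = 5 × 1 = 5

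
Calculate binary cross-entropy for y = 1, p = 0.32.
L = 1.139

L = -1·log(0.32) - 0·log(0.68) = -log(0.32) = 1.139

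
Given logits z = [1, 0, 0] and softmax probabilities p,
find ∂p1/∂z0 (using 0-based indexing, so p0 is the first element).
∂p1/∂z0 = -0.1221

p = softmax(z) = [0.5761, 0.2119, 0.2119]
p1 = 0.2119, p0 = 0.5761

∂p1/∂z0 = -p1 × p0 = -0.2119 × 0.5761 = -0.1221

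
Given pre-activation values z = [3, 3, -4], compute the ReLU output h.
h = [3, 3, 0]

ReLU applied element-wise: max(0,3)=3, max(0,3)=3, max(0,-4)=0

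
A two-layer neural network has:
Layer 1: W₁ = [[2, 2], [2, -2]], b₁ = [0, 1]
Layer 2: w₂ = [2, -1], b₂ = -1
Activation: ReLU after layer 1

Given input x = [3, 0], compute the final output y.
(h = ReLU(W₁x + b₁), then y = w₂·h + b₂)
y = 4

Layer 1 pre-activation: z₁ = [6, 7]
After ReLU: h = [6, 7]
Layer 2 output: y = 2×6 + -1×7 + -1 = 4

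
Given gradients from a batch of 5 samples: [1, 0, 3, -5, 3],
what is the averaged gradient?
Average gradient = 0.4

Average = (1/5)(1 + 0 + 3 + -5 + 3) = 2/5 = 0.4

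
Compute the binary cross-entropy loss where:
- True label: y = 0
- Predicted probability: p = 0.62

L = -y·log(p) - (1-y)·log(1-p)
L = 0.9676

L = -0·log(0.62) - 1·log(0.38) = -log(0.38) = 0.9676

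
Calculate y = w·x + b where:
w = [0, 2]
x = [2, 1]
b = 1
y = 3

y = (0)(2) + (2)(1) + 1 = 3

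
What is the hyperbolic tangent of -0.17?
-0.1684

tanh(-0.17) = (e^(-0.17) - e^(0.17))/(e^(-0.17) + e^(0.17)) = -0.1684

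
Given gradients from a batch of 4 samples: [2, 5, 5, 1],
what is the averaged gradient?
Average gradient = 3.25

Average = (1/4)(2 + 5 + 5 + 1) = 13/4 = 3.25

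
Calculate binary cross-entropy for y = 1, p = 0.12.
L = 2.12

L = -1·log(0.12) - 0·log(0.88) = -log(0.12) = 2.12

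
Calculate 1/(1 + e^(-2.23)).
0.9029

sigmoid(2.23) = 1/(1 + e^(-2.23)) = 1/(1 + 0.1075) = 0.9029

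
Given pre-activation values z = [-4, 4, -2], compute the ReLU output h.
h = [0, 4, 0]

ReLU applied element-wise: max(0,-4)=0, max(0,4)=4, max(0,-2)=0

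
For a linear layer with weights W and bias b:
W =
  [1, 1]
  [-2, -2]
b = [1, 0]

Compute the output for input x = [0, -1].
y = [0, 2]

Wx = [1×0 + 1×-1, -2×0 + -2×-1]
   = [-1, 2]
y = Wx + b = [-1 + 1, 2 + 0] = [0, 2]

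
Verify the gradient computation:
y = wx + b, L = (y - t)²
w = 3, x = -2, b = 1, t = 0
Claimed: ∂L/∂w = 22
Incorrect

y = (3)(-2) + 1 = -5
∂L/∂y = 2(y - t) = 2(-5 - 0) = -10
∂y/∂w = x = -2
∂L/∂w = -10 × -2 = 20

Claimed value: 22
Incorrect: The correct gradient is 20.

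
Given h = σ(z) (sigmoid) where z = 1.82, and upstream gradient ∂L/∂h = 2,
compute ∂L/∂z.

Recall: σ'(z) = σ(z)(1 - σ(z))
∂L/∂z = 0.24

σ(1.82) = 0.8606
σ'(1.82) = σ(1.82)(1 - σ(1.82)) = 0.8606 × 0.1394 = 0.12
∂L/∂z = ∂L/∂h · σ'(z) = 2 × 0.12 = 0.24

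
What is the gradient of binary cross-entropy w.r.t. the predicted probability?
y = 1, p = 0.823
∂L/∂p = -1.215

∂L/∂p = -y/p + (1-y)/(1-p) = -1/0.823 + 0 = -1.215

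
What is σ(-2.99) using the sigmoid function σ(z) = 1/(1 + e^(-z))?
0.04788

sigmoid(-2.99) = 1/(1 + e^(2.99)) = 1/(1 + 19.89) = 0.04788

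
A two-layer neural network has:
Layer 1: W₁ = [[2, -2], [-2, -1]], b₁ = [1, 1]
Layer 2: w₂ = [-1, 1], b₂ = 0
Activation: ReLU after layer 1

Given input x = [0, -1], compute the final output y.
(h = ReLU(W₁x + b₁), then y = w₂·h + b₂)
y = -1

Layer 1 pre-activation: z₁ = [3, 2]
After ReLU: h = [3, 2]
Layer 2 output: y = -1×3 + 1×2 + 0 = -1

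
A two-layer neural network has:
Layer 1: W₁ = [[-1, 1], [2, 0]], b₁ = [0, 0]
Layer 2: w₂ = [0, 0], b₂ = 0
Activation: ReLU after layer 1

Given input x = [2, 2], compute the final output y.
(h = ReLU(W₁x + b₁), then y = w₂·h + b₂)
y = 0

Layer 1 pre-activation: z₁ = [0, 4]
After ReLU: h = [0, 4]
Layer 2 output: y = 0×0 + 0×4 + 0 = 0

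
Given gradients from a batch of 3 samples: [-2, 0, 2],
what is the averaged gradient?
Average gradient = 0

Average = (1/3)(-2 + 0 + 2) = 0/3 = 0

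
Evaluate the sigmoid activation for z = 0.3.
0.5744

sigmoid(0.3) = 1/(1 + e^(-0.3)) = 1/(1 + 0.7408) = 0.5744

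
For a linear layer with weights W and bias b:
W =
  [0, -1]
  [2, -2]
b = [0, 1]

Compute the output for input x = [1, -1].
y = [1, 5]

Wx = [0×1 + -1×-1, 2×1 + -2×-1]
   = [1, 4]
y = Wx + b = [1 + 0, 4 + 1] = [1, 5]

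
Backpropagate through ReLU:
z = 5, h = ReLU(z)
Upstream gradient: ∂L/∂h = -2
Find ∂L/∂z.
∂L/∂z = -2

h = ReLU(5) = 5
Since z > 0: ∂h/∂z = 1
∂L/∂z = ∂L/∂h · ∂h/∂z = -2 × 1 = -2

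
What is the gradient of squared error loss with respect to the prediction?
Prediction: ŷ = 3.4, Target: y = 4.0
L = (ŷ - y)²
∂L/∂ŷ = -1.2

∂L/∂ŷ = 2(ŷ - y) = 2(3.4 - 4.0) = 2(-0.6) = -1.2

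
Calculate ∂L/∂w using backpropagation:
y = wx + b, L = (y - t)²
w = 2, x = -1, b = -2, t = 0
∂L/∂w = 8

y = wx + b = (2)(-1) + -2 = -4
∂L/∂y = 2(y - t) = 2(-4 - 0) = -8
∂y/∂w = x = -1
∂L/∂w = ∂L/∂y · ∂y/∂w = -8 × -1 = 8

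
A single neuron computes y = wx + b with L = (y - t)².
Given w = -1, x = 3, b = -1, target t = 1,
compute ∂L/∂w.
∂L/∂w = -30

y = wx + b = (-1)(3) + -1 = -4
∂L/∂y = 2(y - t) = 2(-4 - 1) = -10
∂y/∂w = x = 3
∂L/∂w = ∂L/∂y · ∂y/∂w = -10 × 3 = -30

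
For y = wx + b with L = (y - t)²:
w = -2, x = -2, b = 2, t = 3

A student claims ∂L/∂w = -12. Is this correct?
Correct

y = (-2)(-2) + 2 = 6
∂L/∂y = 2(y - t) = 2(6 - 3) = 6
∂y/∂w = x = -2
∂L/∂w = 6 × -2 = -12

Claimed value: -12
Correct: The correct gradient is -12.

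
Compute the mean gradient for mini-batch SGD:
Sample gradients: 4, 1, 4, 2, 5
Average gradient = 3.2

Average = (1/5)(4 + 1 + 4 + 2 + 5) = 16/5 = 3.2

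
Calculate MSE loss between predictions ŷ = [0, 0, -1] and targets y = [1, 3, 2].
MSE = 6.333

MSE = (1/3)((0-1)² + (0-3)² + (-1-2)²) = (1/3)(1 + 9 + 9) = 6.333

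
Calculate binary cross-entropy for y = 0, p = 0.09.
L = 0.09431

L = -0·log(0.09) - 1·log(0.91) = -log(0.91) = 0.09431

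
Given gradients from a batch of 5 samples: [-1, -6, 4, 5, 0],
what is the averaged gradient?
Average gradient = 0.4

Average = (1/5)(-1 + -6 + 4 + 5 + 0) = 2/5 = 0.4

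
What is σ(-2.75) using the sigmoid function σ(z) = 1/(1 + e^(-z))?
0.06009

sigmoid(-2.75) = 1/(1 + e^(2.75)) = 1/(1 + 15.64) = 0.06009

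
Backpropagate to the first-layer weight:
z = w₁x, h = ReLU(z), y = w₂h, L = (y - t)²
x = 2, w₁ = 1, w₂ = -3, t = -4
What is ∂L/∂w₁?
∂L/∂w₁ = 24

Forward pass:
z = w₁x = 1×2 = 2
h = ReLU(2) = 2
y = w₂h = -3×2 = -6

Backward pass:
∂L/∂y = 2(y - t) = 2(-6 - -4) = -4
∂y/∂h = w₂ = -3
∂h/∂z = 1 (ReLU derivative)
∂z/∂w₁ = x = 2

∂L/∂w₁ = -4 × -3 × 1 × 2 = 24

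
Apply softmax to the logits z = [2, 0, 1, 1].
p = [0.5344, 0.0723, 0.1966, 0.1966]

exp(z) = [7.389, 1, 2.718, 2.718]
Sum = 13.83
p = [0.5344, 0.0723, 0.1966, 0.1966]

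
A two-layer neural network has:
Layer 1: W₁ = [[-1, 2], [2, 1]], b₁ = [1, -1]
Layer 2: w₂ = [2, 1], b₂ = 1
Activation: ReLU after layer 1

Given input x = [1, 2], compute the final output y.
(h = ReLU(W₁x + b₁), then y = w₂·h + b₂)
y = 12

Layer 1 pre-activation: z₁ = [4, 3]
After ReLU: h = [4, 3]
Layer 2 output: y = 2×4 + 1×3 + 1 = 12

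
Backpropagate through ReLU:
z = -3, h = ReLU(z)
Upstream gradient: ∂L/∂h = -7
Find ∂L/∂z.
∂L/∂z = 0

h = ReLU(-3) = 0
Since z < 0: ∂h/∂z = 0
∂L/∂z = ∂L/∂h · ∂h/∂z = -7 × 0 = 0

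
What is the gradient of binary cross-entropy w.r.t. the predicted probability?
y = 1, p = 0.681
∂L/∂p = -1.468

∂L/∂p = -y/p + (1-y)/(1-p) = -1/0.681 + 0 = -1.468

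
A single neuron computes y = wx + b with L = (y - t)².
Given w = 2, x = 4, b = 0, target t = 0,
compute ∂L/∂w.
∂L/∂w = 64

y = wx + b = (2)(4) + 0 = 8
∂L/∂y = 2(y - t) = 2(8 - 0) = 16
∂y/∂w = x = 4
∂L/∂w = ∂L/∂y · ∂y/∂w = 16 × 4 = 64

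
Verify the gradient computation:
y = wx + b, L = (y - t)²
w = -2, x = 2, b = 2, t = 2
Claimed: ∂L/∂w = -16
Correct

y = (-2)(2) + 2 = -2
∂L/∂y = 2(y - t) = 2(-2 - 2) = -8
∂y/∂w = x = 2
∂L/∂w = -8 × 2 = -16

Claimed value: -16
Correct: The correct gradient is -16.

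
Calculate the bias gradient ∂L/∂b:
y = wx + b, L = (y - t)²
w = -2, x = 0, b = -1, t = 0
∂L/∂b = -2

y = wx + b = (-2)(0) + -1 = -1
∂L/∂y = 2(y - t) = 2(-1 - 0) = -2
∂y/∂b = 1
∂L/∂b = ∂L/∂y · ∂y/∂b = -2 × 1 = -2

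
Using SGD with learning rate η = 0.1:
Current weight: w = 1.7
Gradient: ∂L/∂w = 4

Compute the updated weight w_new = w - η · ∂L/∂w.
w_new = 1.3

w_new = w - η·∂L/∂w = 1.7 - 0.1×(4) = 1.7 - (0.4) = 1.3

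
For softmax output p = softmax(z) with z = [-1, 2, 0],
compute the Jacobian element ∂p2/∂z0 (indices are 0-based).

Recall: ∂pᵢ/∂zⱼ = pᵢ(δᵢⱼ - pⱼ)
∂p2/∂z0 = -0.004797

p = softmax(z) = [0.04201, 0.8438, 0.1142]
p2 = 0.1142, p0 = 0.04201

∂p2/∂z0 = -p2 × p0 = -0.1142 × 0.04201 = -0.004797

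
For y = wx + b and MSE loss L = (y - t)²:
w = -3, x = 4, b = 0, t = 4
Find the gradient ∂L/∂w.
∂L/∂w = -128

y = wx + b = (-3)(4) + 0 = -12
∂L/∂y = 2(y - t) = 2(-12 - 4) = -32
∂y/∂w = x = 4
∂L/∂w = ∂L/∂y · ∂y/∂w = -32 × 4 = -128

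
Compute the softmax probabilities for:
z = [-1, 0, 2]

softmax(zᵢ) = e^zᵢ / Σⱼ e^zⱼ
p = [0.042, 0.1142, 0.8438]

exp(z) = [0.3679, 1, 7.389]
Sum = 8.757
p = [0.042, 0.1142, 0.8438]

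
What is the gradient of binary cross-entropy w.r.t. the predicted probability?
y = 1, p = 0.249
∂L/∂p = -4.016

∂L/∂p = -y/p + (1-y)/(1-p) = -1/0.249 + 0 = -4.016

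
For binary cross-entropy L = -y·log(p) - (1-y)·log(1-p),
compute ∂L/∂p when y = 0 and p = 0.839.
∂L/∂p = 6.211

∂L/∂p = -y/p + (1-y)/(1-p) = 0 + 1/0.161 = 6.211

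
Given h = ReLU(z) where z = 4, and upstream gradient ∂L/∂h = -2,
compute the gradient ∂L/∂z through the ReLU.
∂L/∂z = -2

h = ReLU(4) = 4
Since z > 0: ∂h/∂z = 1
∂L/∂z = ∂L/∂h · ∂h/∂z = -2 × 1 = -2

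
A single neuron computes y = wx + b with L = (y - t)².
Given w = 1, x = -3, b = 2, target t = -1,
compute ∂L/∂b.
∂L/∂b = 0

y = wx + b = (1)(-3) + 2 = -1
∂L/∂y = 2(y - t) = 2(-1 - -1) = 0
∂y/∂b = 1
∂L/∂b = ∂L/∂y · ∂y/∂b = 0 × 1 = 0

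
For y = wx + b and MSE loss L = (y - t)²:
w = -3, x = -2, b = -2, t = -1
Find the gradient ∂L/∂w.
∂L/∂w = -20

y = wx + b = (-3)(-2) + -2 = 4
∂L/∂y = 2(y - t) = 2(4 - -1) = 10
∂y/∂w = x = -2
∂L/∂w = ∂L/∂y · ∂y/∂w = 10 × -2 = -20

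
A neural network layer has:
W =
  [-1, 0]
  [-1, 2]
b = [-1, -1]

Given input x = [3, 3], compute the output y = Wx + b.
y = [-4, 2]

Wx = [-1×3 + 0×3, -1×3 + 2×3]
   = [-3, 3]
y = Wx + b = [-3 + -1, 3 + -1] = [-4, 2]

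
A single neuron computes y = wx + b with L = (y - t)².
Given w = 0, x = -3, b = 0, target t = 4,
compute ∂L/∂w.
∂L/∂w = 24

y = wx + b = (0)(-3) + 0 = 0
∂L/∂y = 2(y - t) = 2(0 - 4) = -8
∂y/∂w = x = -3
∂L/∂w = ∂L/∂y · ∂y/∂w = -8 × -3 = 24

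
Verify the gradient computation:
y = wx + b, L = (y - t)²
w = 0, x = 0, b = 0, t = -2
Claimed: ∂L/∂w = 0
Correct

y = (0)(0) + 0 = 0
∂L/∂y = 2(y - t) = 2(0 - -2) = 4
∂y/∂w = x = 0
∂L/∂w = 4 × 0 = 0

Claimed value: 0
Correct: The correct gradient is 0.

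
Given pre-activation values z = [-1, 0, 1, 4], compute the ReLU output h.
h = [0, 0, 1, 4]

ReLU applied element-wise: max(0,-1)=0, max(0,0)=0, max(0,1)=1, max(0,4)=4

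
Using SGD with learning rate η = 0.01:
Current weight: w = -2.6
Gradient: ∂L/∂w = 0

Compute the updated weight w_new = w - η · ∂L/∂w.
w_new = -2.6

w_new = w - η·∂L/∂w = -2.6 - 0.01×(0) = -2.6 - (0) = -2.6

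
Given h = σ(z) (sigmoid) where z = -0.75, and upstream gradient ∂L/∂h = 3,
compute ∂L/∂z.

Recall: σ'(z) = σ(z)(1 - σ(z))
∂L/∂z = 0.6537

σ(-0.75) = 0.3208
σ'(-0.75) = σ(-0.75)(1 - σ(-0.75)) = 0.3208 × 0.6792 = 0.2179
∂L/∂z = ∂L/∂h · σ'(z) = 3 × 0.2179 = 0.6537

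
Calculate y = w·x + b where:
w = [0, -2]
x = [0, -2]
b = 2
y = 6

y = (0)(0) + (-2)(-2) + 2 = 6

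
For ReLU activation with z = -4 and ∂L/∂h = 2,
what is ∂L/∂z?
∂L/∂z = 0

h = ReLU(-4) = 0
Since z < 0: ∂h/∂z = 0
∂L/∂z = ∂L/∂h · ∂h/∂z = 2 × 0 = 0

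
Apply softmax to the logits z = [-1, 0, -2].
p = [0.2447, 0.6652, 0.09]

exp(z) = [0.3679, 1, 0.1353]
Sum = 1.503
p = [0.2447, 0.6652, 0.09]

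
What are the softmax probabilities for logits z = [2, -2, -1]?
p = [0.9362, 0.0171, 0.0466]

exp(z) = [7.389, 0.1353, 0.3679]
Sum = 7.892
p = [0.9362, 0.0171, 0.0466]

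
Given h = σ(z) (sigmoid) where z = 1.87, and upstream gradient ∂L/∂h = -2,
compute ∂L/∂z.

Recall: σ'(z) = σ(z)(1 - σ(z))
∂L/∂z = -0.2314

σ(1.87) = 0.8665
σ'(1.87) = σ(1.87)(1 - σ(1.87)) = 0.8665 × 0.1335 = 0.1157
∂L/∂z = ∂L/∂h · σ'(z) = -2 × 0.1157 = -0.2314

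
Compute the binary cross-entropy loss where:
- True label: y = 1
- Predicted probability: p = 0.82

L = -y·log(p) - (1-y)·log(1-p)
L = 0.1985

L = -1·log(0.82) - 0·log(0.18) = -log(0.82) = 0.1985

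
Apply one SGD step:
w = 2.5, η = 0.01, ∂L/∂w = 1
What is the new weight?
w_new = 2.49

w_new = w - η·∂L/∂w = 2.5 - 0.01×(1) = 2.5 - (0.01) = 2.49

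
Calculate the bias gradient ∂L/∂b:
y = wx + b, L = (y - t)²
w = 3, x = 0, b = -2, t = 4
∂L/∂b = -12

y = wx + b = (3)(0) + -2 = -2
∂L/∂y = 2(y - t) = 2(-2 - 4) = -12
∂y/∂b = 1
∂L/∂b = ∂L/∂y · ∂y/∂b = -12 × 1 = -12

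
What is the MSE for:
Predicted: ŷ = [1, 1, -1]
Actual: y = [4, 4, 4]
MSE = 14.33

MSE = (1/3)((1-4)² + (1-4)² + (-1-4)²) = (1/3)(9 + 9 + 25) = 14.33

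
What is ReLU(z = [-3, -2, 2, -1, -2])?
h = [0, 0, 2, 0, 0]

ReLU applied element-wise: max(0,-3)=0, max(0,-2)=0, max(0,2)=2, max(0,-1)=0, max(0,-2)=0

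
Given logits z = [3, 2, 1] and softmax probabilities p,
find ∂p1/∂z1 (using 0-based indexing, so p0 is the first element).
∂p1/∂z1 = 0.1848

p = softmax(z) = [0.6652, 0.2447, 0.09003]
p1 = 0.2447

∂p1/∂z1 = p1(1 - p1) = 0.2447 × (1 - 0.2447) = 0.1848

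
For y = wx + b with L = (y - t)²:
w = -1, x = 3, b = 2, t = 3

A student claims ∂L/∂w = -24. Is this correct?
Correct

y = (-1)(3) + 2 = -1
∂L/∂y = 2(y - t) = 2(-1 - 3) = -8
∂y/∂w = x = 3
∂L/∂w = -8 × 3 = -24

Claimed value: -24
Correct: The correct gradient is -24.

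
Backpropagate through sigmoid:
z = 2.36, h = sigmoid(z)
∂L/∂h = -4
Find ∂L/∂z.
∂L/∂z = -0.3153

σ(2.36) = 0.9137
σ'(2.36) = σ(2.36)(1 - σ(2.36)) = 0.9137 × 0.08627 = 0.07883
∂L/∂z = ∂L/∂h · σ'(z) = -4 × 0.07883 = -0.3153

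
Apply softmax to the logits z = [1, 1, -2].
p = [0.4879, 0.4879, 0.0243]

exp(z) = [2.718, 2.718, 0.1353]
Sum = 5.572
p = [0.4879, 0.4879, 0.0243]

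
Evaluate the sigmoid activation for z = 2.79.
0.9421

sigmoid(2.79) = 1/(1 + e^(-2.79)) = 1/(1 + 0.06142) = 0.9421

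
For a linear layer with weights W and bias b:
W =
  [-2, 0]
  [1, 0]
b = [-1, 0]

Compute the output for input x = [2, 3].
y = [-5, 2]

Wx = [-2×2 + 0×3, 1×2 + 0×3]
   = [-4, 2]
y = Wx + b = [-4 + -1, 2 + 0] = [-5, 2]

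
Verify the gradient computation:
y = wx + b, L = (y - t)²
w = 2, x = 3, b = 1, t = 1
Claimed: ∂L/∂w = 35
Incorrect

y = (2)(3) + 1 = 7
∂L/∂y = 2(y - t) = 2(7 - 1) = 12
∂y/∂w = x = 3
∂L/∂w = 12 × 3 = 36

Claimed value: 35
Incorrect: The correct gradient is 36.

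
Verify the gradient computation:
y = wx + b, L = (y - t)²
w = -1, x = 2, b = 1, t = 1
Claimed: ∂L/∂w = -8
Correct

y = (-1)(2) + 1 = -1
∂L/∂y = 2(y - t) = 2(-1 - 1) = -4
∂y/∂w = x = 2
∂L/∂w = -4 × 2 = -8

Claimed value: -8
Correct: The correct gradient is -8.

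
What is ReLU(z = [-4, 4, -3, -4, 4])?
h = [0, 4, 0, 0, 4]

ReLU applied element-wise: max(0,-4)=0, max(0,4)=4, max(0,-3)=0, max(0,-4)=0, max(0,4)=4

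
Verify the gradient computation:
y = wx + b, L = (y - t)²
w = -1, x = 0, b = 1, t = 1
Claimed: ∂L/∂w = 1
Incorrect

y = (-1)(0) + 1 = 1
∂L/∂y = 2(y - t) = 2(1 - 1) = 0
∂y/∂w = x = 0
∂L/∂w = 0 × 0 = 0

Claimed value: 1
Incorrect: The correct gradient is 0.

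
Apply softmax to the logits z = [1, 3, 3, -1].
p = [0.0628, 0.4643, 0.4643, 0.0085]

exp(z) = [2.718, 20.09, 20.09, 0.3679]
Sum = 43.26
p = [0.0628, 0.4643, 0.4643, 0.0085]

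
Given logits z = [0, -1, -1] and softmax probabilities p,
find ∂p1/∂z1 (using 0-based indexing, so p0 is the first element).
∂p1/∂z1 = 0.167

p = softmax(z) = [0.5761, 0.2119, 0.2119]
p1 = 0.2119

∂p1/∂z1 = p1(1 - p1) = 0.2119 × (1 - 0.2119) = 0.167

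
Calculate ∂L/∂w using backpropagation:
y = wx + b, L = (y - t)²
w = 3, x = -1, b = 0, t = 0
∂L/∂w = 6

y = wx + b = (3)(-1) + 0 = -3
∂L/∂y = 2(y - t) = 2(-3 - 0) = -6
∂y/∂w = x = -1
∂L/∂w = ∂L/∂y · ∂y/∂w = -6 × -1 = 6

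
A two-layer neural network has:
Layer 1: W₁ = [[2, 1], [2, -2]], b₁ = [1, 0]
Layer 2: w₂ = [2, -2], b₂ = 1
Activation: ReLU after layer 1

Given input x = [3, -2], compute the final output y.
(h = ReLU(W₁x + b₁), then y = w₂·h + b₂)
y = -9

Layer 1 pre-activation: z₁ = [5, 10]
After ReLU: h = [5, 10]
Layer 2 output: y = 2×5 + -2×10 + 1 = -9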